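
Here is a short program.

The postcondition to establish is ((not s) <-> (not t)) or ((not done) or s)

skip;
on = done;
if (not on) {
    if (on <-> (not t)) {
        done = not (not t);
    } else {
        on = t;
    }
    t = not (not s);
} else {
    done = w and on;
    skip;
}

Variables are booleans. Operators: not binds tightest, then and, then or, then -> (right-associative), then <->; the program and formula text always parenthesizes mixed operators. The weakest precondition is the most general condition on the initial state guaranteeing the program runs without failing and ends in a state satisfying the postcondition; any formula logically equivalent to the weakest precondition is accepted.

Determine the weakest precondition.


Working backward. After the program, the postcondition ((not s) <-> (not t)) or ((not done) or s) must hold; in canonical form it is ((not s) <-> (not t)) or (not done) or s.
Then branch requires true; else branch requires ((not s) <-> (not t)) or (not (w and on)) or s.
Before the if: on -> (((not s) <-> (not t)) or (not (w and on)) or s)
Before on := done: done -> (((not s) <-> (not t)) or (not (w and done)) or s)
Before skip: done -> (((not s) <-> (not t)) or (not (w and done)) or s)
Answer: WP = done -> (((not s) <-> (not t)) or (not (w and done)) or s)


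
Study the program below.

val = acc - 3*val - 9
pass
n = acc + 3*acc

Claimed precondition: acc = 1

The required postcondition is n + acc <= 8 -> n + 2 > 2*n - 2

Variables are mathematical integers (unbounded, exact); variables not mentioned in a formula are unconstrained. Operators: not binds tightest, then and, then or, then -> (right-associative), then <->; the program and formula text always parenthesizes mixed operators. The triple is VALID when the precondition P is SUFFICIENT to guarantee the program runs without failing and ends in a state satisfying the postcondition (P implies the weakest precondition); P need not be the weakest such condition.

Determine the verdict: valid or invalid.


Working backward. After the program, the postcondition n + acc <= 8 -> n + 2 > 2*n - 2 must hold; in canonical form it is acc + n <= 8 -> n < 4.
Before n := acc + 3*acc: 5*acc <= 8 -> 4*acc < 4
Before skip: 5*acc <= 8 -> 4*acc < 4
Before val := acc - 3*val - 9: 5*acc <= 8 -> 4*acc < 4
The weakest precondition is 5*acc <= 8 -> 4*acc < 4.
Check whether acc = 1 implies it.
Countermodel: at the initial state acc = 1, the precondition holds but the weakest precondition fails.
Answer: invalid


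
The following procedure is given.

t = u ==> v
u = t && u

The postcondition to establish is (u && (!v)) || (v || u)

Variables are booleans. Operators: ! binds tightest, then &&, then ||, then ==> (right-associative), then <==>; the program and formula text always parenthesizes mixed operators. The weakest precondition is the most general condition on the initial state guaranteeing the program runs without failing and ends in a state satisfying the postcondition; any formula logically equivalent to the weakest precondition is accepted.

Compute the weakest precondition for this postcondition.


Working backward. After the program, the postcondition (u && (!v)) || (v || u) must hold; in canonical form it is (u && (!v)) || v || u.
Before u := t && u: (t && u && (!v)) || v || (t && u)
Before t := u ==> v: ((u ==> v) && u && (!v)) || v || ((u ==> v) && u)
Answer: WP = ((u ==> v) && u && (!v)) || v || ((u ==> v) && u)


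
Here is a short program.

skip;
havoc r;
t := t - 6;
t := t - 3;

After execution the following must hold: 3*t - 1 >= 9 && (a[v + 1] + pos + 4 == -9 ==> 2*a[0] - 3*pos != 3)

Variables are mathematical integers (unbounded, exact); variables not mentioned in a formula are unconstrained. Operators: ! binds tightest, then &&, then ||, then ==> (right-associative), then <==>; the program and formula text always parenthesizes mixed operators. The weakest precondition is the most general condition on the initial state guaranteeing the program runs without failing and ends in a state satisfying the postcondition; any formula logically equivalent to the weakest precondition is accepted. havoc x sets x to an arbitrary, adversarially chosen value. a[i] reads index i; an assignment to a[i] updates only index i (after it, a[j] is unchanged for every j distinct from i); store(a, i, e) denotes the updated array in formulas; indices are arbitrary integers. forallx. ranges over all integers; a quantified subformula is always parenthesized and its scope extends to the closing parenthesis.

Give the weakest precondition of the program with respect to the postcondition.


Working backward. After the program, the postcondition 3*t - 1 >= 9 && (a[v + 1] + pos + 4 == -9 ==> 2*a[0] - 3*pos != 3) must hold; in canonical form it is 3*t >= 10 && (a[v + 1] + pos == -13 ==> 2*a[0] != 3*pos + 3).
Before t := t - 3: 3*t >= 19 && (a[v + 1] + pos == -13 ==> 2*a[0] != 3*pos + 3)
Before t := t - 6: 3*t >= 37 && (a[v + 1] + pos == -13 ==> 2*a[0] != 3*pos + 3)
Before havoc r: 3*t >= 37 && (a[v + 1] + pos == -13 ==> 2*a[0] != 3*pos + 3)
Before skip: 3*t >= 37 && (a[v + 1] + pos == -13 ==> 2*a[0] != 3*pos + 3)
Answer: WP = 3*t >= 37 && (a[v + 1] + pos == -13 ==> 2*a[0] != 3*pos + 3)


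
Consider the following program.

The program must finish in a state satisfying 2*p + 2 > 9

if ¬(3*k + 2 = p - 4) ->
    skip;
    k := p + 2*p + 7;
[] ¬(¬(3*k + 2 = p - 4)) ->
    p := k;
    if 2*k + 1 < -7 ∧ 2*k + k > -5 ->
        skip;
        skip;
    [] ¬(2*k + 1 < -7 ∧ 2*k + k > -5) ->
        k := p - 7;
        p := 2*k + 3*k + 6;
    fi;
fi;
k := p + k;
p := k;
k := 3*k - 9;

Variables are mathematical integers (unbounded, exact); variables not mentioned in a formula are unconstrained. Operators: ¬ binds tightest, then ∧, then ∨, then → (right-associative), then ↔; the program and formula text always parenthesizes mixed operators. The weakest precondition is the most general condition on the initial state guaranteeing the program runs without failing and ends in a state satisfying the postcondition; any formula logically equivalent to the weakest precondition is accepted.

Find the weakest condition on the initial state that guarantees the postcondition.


Working backward. After the program, the postcondition 2*p + 2 > 9 must hold; in canonical form it is 2*p > 7.
Before k := 3*k - 9: 2*p > 7
Before p := k: 2*k > 7
Before k := p + k: 2*k + 2*p > 7
Then branch requires 8*p > -7; else branch requires ((2*k < -8 ∧ 3*k > -5) → 4*k > 7) ∧ ((¬(2*k < -8 ∧ 3*k > -5)) → 12*k > 79).
Before the if: ((¬(3*k = p - 6)) → 8*p > -7) ∧ (3*k = p - 6 → (((2*k < -8 ∧ 3*k > -5) → 4*k > 7) ∧ ((¬(2*k < -8 ∧ 3*k > -5)) → 12*k > 79)))
Answer: WP = ((¬(3*k = p - 6)) → 8*p > -7) ∧ (3*k = p - 6 → (((2*k < -8 ∧ 3*k > -5) → 4*k > 7) ∧ ((¬(2*k < -8 ∧ 3*k > -5)) → 12*k > 79)))


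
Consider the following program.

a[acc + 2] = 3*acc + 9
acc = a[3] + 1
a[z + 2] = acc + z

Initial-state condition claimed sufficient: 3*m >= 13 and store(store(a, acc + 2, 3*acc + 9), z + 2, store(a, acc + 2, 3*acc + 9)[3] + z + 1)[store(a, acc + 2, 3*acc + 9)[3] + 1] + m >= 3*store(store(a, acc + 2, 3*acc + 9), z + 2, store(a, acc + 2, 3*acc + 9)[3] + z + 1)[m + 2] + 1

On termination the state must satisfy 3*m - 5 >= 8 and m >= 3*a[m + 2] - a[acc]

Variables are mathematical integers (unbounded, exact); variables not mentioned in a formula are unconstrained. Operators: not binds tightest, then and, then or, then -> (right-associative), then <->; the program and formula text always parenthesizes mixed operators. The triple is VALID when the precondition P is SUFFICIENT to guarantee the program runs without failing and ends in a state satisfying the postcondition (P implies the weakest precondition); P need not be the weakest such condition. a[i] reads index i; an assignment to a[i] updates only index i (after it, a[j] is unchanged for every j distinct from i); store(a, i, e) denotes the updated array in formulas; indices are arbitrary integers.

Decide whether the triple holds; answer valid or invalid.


Working backward. After the program, the postcondition 3*m - 5 >= 8 and m >= 3*a[m + 2] - a[acc] must hold; in canonical form it is 3*m >= 13 and a[acc] + m >= 3*a[m + 2].
Before a[z + 2] := acc + z: 3*m >= 13 and store(a, z + 2, acc + z)[acc] + m >= 3*store(a, z + 2, acc + z)[m + 2]
Before acc := a[3] + 1: 3*m >= 13 and store(a, z + 2, a[3] + z + 1)[a[3] + 1] + m >= 3*store(a, z + 2, a[3] + z + 1)[m + 2]
Before a[acc + 2] := 3*acc + 9: 3*m >= 13 and store(store(a, acc + 2, 3*acc + 9), z + 2, store(a, acc + 2, 3*acc + 9)[3] + z + 1)[store(a, acc + 2, 3*acc + 9)[3] + 1] + m >= 3*store(store(a, acc + 2, 3*acc + 9), z + 2, store(a, acc + 2, 3*acc + 9)[3] + z + 1)[m + 2]
The weakest precondition is 3*m >= 13 and store(store(a, acc + 2, 3*acc + 9), z + 2, store(a, acc + 2, 3*acc + 9)[3] + z + 1)[store(a, acc + 2, 3*acc + 9)[3] + 1] + m >= 3*store(store(a, acc + 2, 3*acc + 9), z + 2, store(a, acc + 2, 3*acc + 9)[3] + z + 1)[m + 2].
Check whether 3*m >= 13 and store(store(a, acc + 2, 3*acc + 9), z + 2, store(a, acc + 2, 3*acc + 9)[3] + z + 1)[store(a, acc + 2, 3*acc + 9)[3] + 1] + m >= 3*store(store(a, acc + 2, 3*acc + 9), z + 2, store(a, acc + 2, 3*acc + 9)[3] + z + 1)[m + 2] + 1 implies it.
Every state satisfying the precondition satisfies the weakest precondition: the implication holds.
Answer: valid


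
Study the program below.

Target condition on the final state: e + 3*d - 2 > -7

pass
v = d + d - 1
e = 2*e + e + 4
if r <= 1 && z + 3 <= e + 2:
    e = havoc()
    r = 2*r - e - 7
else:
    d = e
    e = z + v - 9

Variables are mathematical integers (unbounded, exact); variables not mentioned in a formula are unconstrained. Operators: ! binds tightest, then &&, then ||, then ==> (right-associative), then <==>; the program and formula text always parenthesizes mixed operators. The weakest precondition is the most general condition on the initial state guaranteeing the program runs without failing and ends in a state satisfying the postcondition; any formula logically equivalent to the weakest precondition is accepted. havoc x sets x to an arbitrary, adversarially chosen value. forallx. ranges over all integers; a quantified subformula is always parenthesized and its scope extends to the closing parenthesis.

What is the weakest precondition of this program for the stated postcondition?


Working backward. After the program, the postcondition e + 3*d - 2 > -7 must hold; in canonical form it is 3*d + e > -5.
Then branch requires forall e_1. 3*d + e_1 > -5; else branch requires 3*e + v + z > 4.
Before the if: ((r <= 1 && z <= e - 1) ==> (forall e_1. 3*d + e_1 > -5)) && ((!(r <= 1 && z <= e - 1)) ==> 3*e + v + z > 4)
Before e := 2*e + e + 4: ((r <= 1 && z <= 3*e + 3) ==> (forall e_1. 3*d + e_1 > -5)) && ((!(r <= 1 && z <= 3*e + 3)) ==> 9*e + v + z > -8)
Before v := d + d - 1: ((r <= 1 && z <= 3*e + 3) ==> (forall e_1. 3*d + e_1 > -5)) && ((!(r <= 1 && z <= 3*e + 3)) ==> 2*d + 9*e + z > -7)
Before skip: ((r <= 1 && z <= 3*e + 3) ==> (forall e_1. 3*d + e_1 > -5)) && ((!(r <= 1 && z <= 3*e + 3)) ==> 2*d + 9*e + z > -7)
Answer: WP = ((r <= 1 && z <= 3*e + 3) ==> (forall e_1. 3*d + e_1 > -5)) && ((!(r <= 1 && z <= 3*e + 3)) ==> 2*d + 9*e + z > -7)


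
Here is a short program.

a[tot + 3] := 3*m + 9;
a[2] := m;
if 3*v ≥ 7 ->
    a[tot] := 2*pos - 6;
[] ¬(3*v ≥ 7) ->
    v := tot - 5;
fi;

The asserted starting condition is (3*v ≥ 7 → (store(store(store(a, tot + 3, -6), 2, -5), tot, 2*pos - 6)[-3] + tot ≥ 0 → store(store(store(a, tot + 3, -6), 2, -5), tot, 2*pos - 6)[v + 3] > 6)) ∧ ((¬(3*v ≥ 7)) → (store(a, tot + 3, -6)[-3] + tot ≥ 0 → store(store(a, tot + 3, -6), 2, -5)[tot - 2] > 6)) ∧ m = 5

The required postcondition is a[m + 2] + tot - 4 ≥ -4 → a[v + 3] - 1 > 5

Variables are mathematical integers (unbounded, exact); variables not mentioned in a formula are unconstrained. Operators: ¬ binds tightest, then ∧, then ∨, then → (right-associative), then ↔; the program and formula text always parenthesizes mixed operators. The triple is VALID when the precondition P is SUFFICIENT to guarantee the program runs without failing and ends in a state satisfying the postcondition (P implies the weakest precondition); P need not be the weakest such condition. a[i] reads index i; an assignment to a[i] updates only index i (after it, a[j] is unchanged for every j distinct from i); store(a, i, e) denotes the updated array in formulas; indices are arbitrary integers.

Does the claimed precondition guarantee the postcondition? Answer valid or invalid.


Working backward. After the program, the postcondition a[m + 2] + tot - 4 ≥ -4 → a[v + 3] - 1 > 5 must hold; in canonical form it is a[m + 2] + tot ≥ 0 → a[v + 3] > 6.
Then branch requires store(a, tot, 2*pos - 6)[m + 2] + tot ≥ 0 → store(a, tot, 2*pos - 6)[v + 3] > 6; else branch requires a[m + 2] + tot ≥ 0 → a[tot - 2] > 6.
Before the if: (3*v ≥ 7 → (store(a, tot, 2*pos - 6)[m + 2] + tot ≥ 0 → store(a, tot, 2*pos - 6)[v + 3] > 6)) ∧ ((¬(3*v ≥ 7)) → (a[m + 2] + tot ≥ 0 → a[tot - 2] > 6))
Before a[2] := m: (3*v ≥ 7 → (store(store(a, 2, m), tot, 2*pos - 6)[m + 2] + tot ≥ 0 → store(store(a, 2, m), tot, 2*pos - 6)[v + 3] > 6)) ∧ ((¬(3*v ≥ 7)) → (store(a, 2, m)[m + 2] + tot ≥ 0 → store(a, 2, m)[tot - 2] > 6))
Before a[tot + 3] := 3*m + 9: (3*v ≥ 7 → (store(store(store(a, tot + 3, 3*m + 9), 2, m), tot, 2*pos - 6)[m + 2] + tot ≥ 0 → store(store(store(a, tot + 3, 3*m + 9), 2, m), tot, 2*pos - 6)[v + 3] > 6)) ∧ ((¬(3*v ≥ 7)) → (store(store(a, tot + 3, 3*m + 9), 2, m)[m + 2] + tot ≥ 0 → store(store(a, tot + 3, 3*m + 9), 2, m)[tot - 2] > 6))
The weakest precondition is (3*v ≥ 7 → (store(store(store(a, tot + 3, 3*m + 9), 2, m), tot, 2*pos - 6)[m + 2] + tot ≥ 0 → store(store(store(a, tot + 3, 3*m + 9), 2, m), tot, 2*pos - 6)[v + 3] > 6)) ∧ ((¬(3*v ≥ 7)) → (store(store(a, tot + 3, 3*m + 9), 2, m)[m + 2] + tot ≥ 0 → store(store(a, tot + 3, 3*m + 9), 2, m)[tot - 2] > 6)).
Check whether (3*v ≥ 7 → (store(store(store(a, tot + 3, -6), 2, -5), tot, 2*pos - 6)[-3] + tot ≥ 0 → store(store(store(a, tot + 3, -6), 2, -5), tot, 2*pos - 6)[v + 3] > 6)) ∧ ((¬(3*v ≥ 7)) → (store(a, tot + 3, -6)[-3] + tot ≥ 0 → store(store(a, tot + 3, -6), 2, -5)[tot - 2] > 6)) ∧ m = 5 implies it.
Countermodel: at the initial state a = {[-17162] = 0, [-17160] = 4, [-17157] = 4, [-3] = 17159, [2] = 4, [7] = 17160, elsewhere 4}, m = 5, pos = 7, tot = -17160, v = -17163, the precondition holds but the weakest precondition fails.
Answer: invalid


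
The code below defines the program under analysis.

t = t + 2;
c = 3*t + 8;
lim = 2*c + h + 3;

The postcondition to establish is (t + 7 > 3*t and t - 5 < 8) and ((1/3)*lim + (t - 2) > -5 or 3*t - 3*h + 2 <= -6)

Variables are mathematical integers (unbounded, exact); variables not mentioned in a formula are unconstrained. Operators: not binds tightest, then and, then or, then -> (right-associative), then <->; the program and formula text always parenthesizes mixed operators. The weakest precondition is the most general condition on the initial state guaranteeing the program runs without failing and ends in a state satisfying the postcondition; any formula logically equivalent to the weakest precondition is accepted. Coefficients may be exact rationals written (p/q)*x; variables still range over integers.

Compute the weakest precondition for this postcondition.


Working backward. After the program, the postcondition (t + 7 > 3*t and t - 5 < 8) and ((1/3)*lim + (t - 2) > -5 or 3*t - 3*h + 2 <= -6) must hold; in canonical form it is 2*t < 7 and t < 13 and ((1/3)*lim + t > -3 or 3*t <= 3*h - 8).
Before lim := 2*c + h + 3: 2*t < 7 and t < 13 and ((2/3)*c + (1/3)*h + t > -4 or 3*t <= 3*h - 8)
Before c := 3*t + 8: 2*t < 7 and t < 13 and ((1/3)*h + 3*t > -28/3 or 3*t <= 3*h - 8)
Before t := t + 2: 2*t < 3 and t < 11 and ((1/3)*h + 3*t > -46/3 or 3*t <= 3*h - 14)
Answer: WP = 2*t < 3 and t < 11 and ((1/3)*h + 3*t > -46/3 or 3*t <= 3*h - 14)


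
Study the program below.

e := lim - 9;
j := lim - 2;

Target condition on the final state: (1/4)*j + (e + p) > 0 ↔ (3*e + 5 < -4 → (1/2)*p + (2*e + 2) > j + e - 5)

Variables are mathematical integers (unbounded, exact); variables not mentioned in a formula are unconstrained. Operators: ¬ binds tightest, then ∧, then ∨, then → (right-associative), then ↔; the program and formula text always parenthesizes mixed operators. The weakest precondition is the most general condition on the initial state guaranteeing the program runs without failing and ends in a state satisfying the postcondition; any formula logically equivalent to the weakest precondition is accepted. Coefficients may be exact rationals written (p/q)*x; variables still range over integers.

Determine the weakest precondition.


Working backward. After the program, the postcondition (1/4)*j + (e + p) > 0 ↔ (3*e + 5 < -4 → (1/2)*p + (2*e + 2) > j + e - 5) must hold; in canonical form it is e + (1/4)*j + p > 0 ↔ (3*e < -9 → e + (1/2)*p > j - 7).
Before j := lim - 2: e + (1/4)*lim + p > 1/2 ↔ (3*e < -9 → e + (1/2)*p > lim - 9)
Before e := lim - 9: (5/4)*lim + p > 19/2 ↔ (3*lim < 18 → (1/2)*p > 0)
Answer: WP = (5/4)*lim + p > 19/2 ↔ (3*lim < 18 → (1/2)*p > 0)


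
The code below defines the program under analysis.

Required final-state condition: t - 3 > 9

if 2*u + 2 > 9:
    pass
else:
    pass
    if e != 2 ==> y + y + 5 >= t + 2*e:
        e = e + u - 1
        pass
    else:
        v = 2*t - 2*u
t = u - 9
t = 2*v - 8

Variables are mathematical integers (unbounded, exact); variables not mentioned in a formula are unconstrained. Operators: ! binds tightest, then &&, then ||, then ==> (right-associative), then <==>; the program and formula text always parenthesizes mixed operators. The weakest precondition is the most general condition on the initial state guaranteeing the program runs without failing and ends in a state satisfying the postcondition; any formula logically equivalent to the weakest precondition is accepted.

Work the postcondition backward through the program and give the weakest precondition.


Working backward. After the program, the postcondition t - 3 > 9 must hold; in canonical form it is t > 12.
Before t := 2*v - 8: 2*v > 20
Before t := u - 9: 2*v > 20
Then branch requires 2*v > 20; else branch requires ((e != 2 ==> 2*y >= 2*e + t - 5) ==> 2*v > 20) && ((!(e != 2 ==> 2*y >= 2*e + t - 5)) ==> 4*t > 4*u + 20).
Before the if: (2*u > 7 ==> 2*v > 20) && ((!(2*u > 7)) ==> (((e != 2 ==> 2*y >= 2*e + t - 5) ==> 2*v > 20) && ((!(e != 2 ==> 2*y >= 2*e + t - 5)) ==> 4*t > 4*u + 20)))
Answer: WP = (2*u > 7 ==> 2*v > 20) && ((!(2*u > 7)) ==> (((e != 2 ==> 2*y >= 2*e + t - 5) ==> 2*v > 20) && ((!(e != 2 ==> 2*y >= 2*e + t - 5)) ==> 4*t > 4*u + 20)))


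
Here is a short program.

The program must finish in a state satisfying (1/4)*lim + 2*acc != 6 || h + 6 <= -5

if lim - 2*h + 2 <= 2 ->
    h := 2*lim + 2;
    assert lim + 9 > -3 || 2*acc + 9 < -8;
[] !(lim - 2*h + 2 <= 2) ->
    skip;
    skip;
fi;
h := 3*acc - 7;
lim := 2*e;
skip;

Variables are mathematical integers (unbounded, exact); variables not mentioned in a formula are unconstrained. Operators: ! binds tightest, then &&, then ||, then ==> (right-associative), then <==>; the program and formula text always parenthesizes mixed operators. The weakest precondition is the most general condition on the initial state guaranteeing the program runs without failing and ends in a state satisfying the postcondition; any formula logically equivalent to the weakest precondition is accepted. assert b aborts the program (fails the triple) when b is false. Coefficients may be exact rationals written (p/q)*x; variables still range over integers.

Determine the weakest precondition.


Working backward. After the program, the postcondition (1/4)*lim + 2*acc != 6 || h + 6 <= -5 must hold; in canonical form it is 2*acc + (1/4)*lim != 6 || h <= -11.
Before skip: 2*acc + (1/4)*lim != 6 || h <= -11
Before lim := 2*e: 2*acc + (1/2)*e != 6 || h <= -11
Before h := 3*acc - 7: 2*acc + (1/2)*e != 6 || 3*acc <= -4
Then branch requires (lim > -12 || 2*acc < -17) && (2*acc + (1/2)*e != 6 || 3*acc <= -4); else branch requires 2*acc + (1/2)*e != 6 || 3*acc <= -4.
Before the if: (lim <= 2*h ==> ((lim > -12 || 2*acc < -17) && (2*acc + (1/2)*e != 6 || 3*acc <= -4))) && ((!(lim <= 2*h)) ==> (2*acc + (1/2)*e != 6 || 3*acc <= -4))
Answer: WP = (lim <= 2*h ==> ((lim > -12 || 2*acc < -17) && (2*acc + (1/2)*e != 6 || 3*acc <= -4))) && ((!(lim <= 2*h)) ==> (2*acc + (1/2)*e != 6 || 3*acc <= -4))


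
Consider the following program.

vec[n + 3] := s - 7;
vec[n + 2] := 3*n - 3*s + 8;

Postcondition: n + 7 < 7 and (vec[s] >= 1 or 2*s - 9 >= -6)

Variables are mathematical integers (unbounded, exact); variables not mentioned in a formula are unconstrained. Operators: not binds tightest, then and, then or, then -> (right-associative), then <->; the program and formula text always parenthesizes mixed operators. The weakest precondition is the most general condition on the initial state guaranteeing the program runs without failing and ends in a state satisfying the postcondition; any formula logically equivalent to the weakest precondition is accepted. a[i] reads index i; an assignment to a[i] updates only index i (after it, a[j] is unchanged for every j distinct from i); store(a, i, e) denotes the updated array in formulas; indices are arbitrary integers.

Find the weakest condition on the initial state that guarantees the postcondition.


Working backward. After the program, the postcondition n + 7 < 7 and (vec[s] >= 1 or 2*s - 9 >= -6) must hold; in canonical form it is n < 0 and (vec[s] >= 1 or 2*s >= 3).
Before vec[n + 2] := 3*n - 3*s + 8: n < 0 and (store(vec, n + 2, 3*n - 3*s + 8)[s] >= 1 or 2*s >= 3)
Before vec[n + 3] := s - 7: n < 0 and (store(store(vec, n + 3, s - 7), n + 2, 3*n - 3*s + 8)[s] >= 1 or 2*s >= 3)
Answer: WP = n < 0 and (store(store(vec, n + 3, s - 7), n + 2, 3*n - 3*s + 8)[s] >= 1 or 2*s >= 3)


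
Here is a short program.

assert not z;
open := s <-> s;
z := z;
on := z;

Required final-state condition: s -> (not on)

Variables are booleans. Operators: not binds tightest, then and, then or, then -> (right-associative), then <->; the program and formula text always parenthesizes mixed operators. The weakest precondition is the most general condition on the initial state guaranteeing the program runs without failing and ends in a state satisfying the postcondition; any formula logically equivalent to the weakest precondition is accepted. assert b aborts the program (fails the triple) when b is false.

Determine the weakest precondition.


Working backward. After the program, s -> (not on) must hold.
Before on := z: s -> (not z)
Before z := z: s -> (not z)
Before open := s <-> s: s -> (not z)
Before assert not z: (not z) and (s -> (not z))
Answer: WP = (not z) and (s -> (not z))


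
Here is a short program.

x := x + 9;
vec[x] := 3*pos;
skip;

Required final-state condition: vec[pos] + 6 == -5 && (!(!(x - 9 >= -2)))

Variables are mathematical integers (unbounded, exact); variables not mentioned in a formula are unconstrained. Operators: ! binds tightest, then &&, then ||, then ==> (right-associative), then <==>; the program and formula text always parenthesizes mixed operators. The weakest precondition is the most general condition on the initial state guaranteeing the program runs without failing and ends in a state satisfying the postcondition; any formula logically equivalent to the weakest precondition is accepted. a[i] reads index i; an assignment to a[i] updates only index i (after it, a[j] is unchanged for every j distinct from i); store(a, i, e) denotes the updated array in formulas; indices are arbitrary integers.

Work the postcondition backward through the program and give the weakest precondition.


Working backward. After the program, the postcondition vec[pos] + 6 == -5 && (!(!(x - 9 >= -2))) must hold; in canonical form it is vec[pos] == -11 && x >= 7.
Before skip: vec[pos] == -11 && x >= 7
Before vec[x] := 3*pos: store(vec, x, 3*pos)[pos] == -11 && x >= 7
Before x := x + 9: store(vec, x + 9, 3*pos)[pos] == -11 && x >= -2
Answer: WP = store(vec, x + 9, 3*pos)[pos] == -11 && x >= -2


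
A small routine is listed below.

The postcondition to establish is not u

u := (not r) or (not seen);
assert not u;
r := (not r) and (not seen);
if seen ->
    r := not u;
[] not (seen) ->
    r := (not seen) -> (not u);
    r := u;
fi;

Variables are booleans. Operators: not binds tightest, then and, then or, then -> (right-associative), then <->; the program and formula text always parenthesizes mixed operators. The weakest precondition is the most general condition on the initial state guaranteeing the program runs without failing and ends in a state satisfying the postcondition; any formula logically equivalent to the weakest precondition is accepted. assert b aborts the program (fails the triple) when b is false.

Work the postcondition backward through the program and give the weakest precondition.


Working backward. After the program, not u must hold.
Then branch requires not u; else branch requires not u.
Before the if: (seen -> (not u)) and ((not seen) -> (not u))
Before r := (not r) and (not seen): (seen -> (not u)) and ((not seen) -> (not u))
Before assert not u: (not u) and (seen -> (not u)) and ((not seen) -> (not u))
Before u := (not r) or (not seen): (not ((not r) or (not seen))) and (seen -> (not ((not r) or (not seen)))) and ((not seen) -> (not ((not r) or (not seen))))
Answer: WP = (not ((not r) or (not seen))) and (seen -> (not ((not r) or (not seen)))) and ((not seen) -> (not ((not r) or (not seen))))


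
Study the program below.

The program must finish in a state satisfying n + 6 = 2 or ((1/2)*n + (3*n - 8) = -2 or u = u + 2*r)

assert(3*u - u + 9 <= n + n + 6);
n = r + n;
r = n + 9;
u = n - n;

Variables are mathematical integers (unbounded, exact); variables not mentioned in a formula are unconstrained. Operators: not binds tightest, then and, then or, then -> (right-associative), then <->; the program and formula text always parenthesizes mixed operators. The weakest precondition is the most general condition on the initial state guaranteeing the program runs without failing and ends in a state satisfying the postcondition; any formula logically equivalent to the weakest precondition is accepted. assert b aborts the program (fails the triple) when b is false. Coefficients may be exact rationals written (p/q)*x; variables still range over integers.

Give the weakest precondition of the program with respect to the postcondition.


Working backward. After the program, the postcondition n + 6 = 2 or ((1/2)*n + (3*n - 8) = -2 or u = u + 2*r) must hold; in canonical form it is n = -4 or (7/2)*n = 6 or 2*r = 0.
Before u := n - n: n = -4 or (7/2)*n = 6 or 2*r = 0
Before r := n + 9: n = -4 or (7/2)*n = 6 or 2*n = -18
Before n := r + n: n + r = -4 or (7/2)*n + (7/2)*r = 6 or 2*n + 2*r = -18
Before assert 3*u - u + 9 <= n + n + 6: 2*u <= 2*n - 3 and (n + r = -4 or (7/2)*n + (7/2)*r = 6 or 2*n + 2*r = -18)
Answer: WP = 2*u <= 2*n - 3 and (n + r = -4 or (7/2)*n + (7/2)*r = 6 or 2*n + 2*r = -18)


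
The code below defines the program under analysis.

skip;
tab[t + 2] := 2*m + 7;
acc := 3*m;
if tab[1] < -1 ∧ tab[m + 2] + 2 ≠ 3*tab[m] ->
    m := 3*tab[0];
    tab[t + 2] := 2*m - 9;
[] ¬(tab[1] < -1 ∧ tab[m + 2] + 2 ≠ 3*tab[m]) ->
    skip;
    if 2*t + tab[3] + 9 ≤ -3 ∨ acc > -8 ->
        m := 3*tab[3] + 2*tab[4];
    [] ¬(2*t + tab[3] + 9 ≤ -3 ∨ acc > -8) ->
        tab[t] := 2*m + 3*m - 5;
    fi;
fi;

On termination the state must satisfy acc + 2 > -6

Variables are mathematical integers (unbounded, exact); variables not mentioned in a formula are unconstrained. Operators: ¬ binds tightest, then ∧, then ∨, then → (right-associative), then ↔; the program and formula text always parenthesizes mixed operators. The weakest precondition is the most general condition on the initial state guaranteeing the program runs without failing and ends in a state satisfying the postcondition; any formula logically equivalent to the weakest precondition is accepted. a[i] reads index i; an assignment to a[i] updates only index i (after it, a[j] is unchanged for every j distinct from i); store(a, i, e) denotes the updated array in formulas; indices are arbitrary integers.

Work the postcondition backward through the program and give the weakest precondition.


Working backward. After the program, the postcondition acc + 2 > -6 must hold; in canonical form it is acc > -8.
Then branch requires acc > -8; else branch requires ((tab[3] + 2*t ≤ -12 ∨ acc > -8) → acc > -8) ∧ ((¬(tab[3] + 2*t ≤ -12 ∨ acc > -8)) → acc > -8).
Before the if: ((tab[1] < -1 ∧ tab[m + 2] ≠ 3*tab[m] - 2) → acc > -8) ∧ ((¬(tab[1] < -1 ∧ tab[m + 2] ≠ 3*tab[m] - 2)) → (((tab[3] + 2*t ≤ -12 ∨ acc > -8) → acc > -8) ∧ ((¬(tab[3] + 2*t ≤ -12 ∨ acc > -8)) → acc > -8)))
Before acc := 3*m: ((tab[1] < -1 ∧ tab[m + 2] ≠ 3*tab[m] - 2) → 3*m > -8) ∧ ((¬(tab[1] < -1 ∧ tab[m + 2] ≠ 3*tab[m] - 2)) → (((tab[3] + 2*t ≤ -12 ∨ 3*m > -8) → 3*m > -8) ∧ ((¬(tab[3] + 2*t ≤ -12 ∨ 3*m > -8)) → 3*m > -8)))
Before tab[t + 2] := 2*m + 7: ((store(tab, t + 2, 2*m + 7)[1] < -1 ∧ store(tab, t + 2, 2*m + 7)[m + 2] ≠ 3*store(tab, t + 2, 2*m + 7)[m] - 2) → 3*m > -8) ∧ ((¬(store(tab, t + 2, 2*m + 7)[1] < -1 ∧ store(tab, t + 2, 2*m + 7)[m + 2] ≠ 3*store(tab, t + 2, 2*m + 7)[m] - 2)) → (((store(tab, t + 2, 2*m + 7)[3] + 2*t ≤ -12 ∨ 3*m > -8) → 3*m > -8) ∧ ((¬(store(tab, t + 2, 2*m + 7)[3] + 2*t ≤ -12 ∨ 3*m > -8)) → 3*m > -8)))
Before skip: ((store(tab, t + 2, 2*m + 7)[1] < -1 ∧ store(tab, t + 2, 2*m + 7)[m + 2] ≠ 3*store(tab, t + 2, 2*m + 7)[m] - 2) → 3*m > -8) ∧ ((¬(store(tab, t + 2, 2*m + 7)[1] < -1 ∧ store(tab, t + 2, 2*m + 7)[m + 2] ≠ 3*store(tab, t + 2, 2*m + 7)[m] - 2)) → (((store(tab, t + 2, 2*m + 7)[3] + 2*t ≤ -12 ∨ 3*m > -8) → 3*m > -8) ∧ ((¬(store(tab, t + 2, 2*m + 7)[3] + 2*t ≤ -12 ∨ 3*m > -8)) → 3*m > -8)))
Answer: WP = ((store(tab, t + 2, 2*m + 7)[1] < -1 ∧ store(tab, t + 2, 2*m + 7)[m + 2] ≠ 3*store(tab, t + 2, 2*m + 7)[m] - 2) → 3*m > -8) ∧ ((¬(store(tab, t + 2, 2*m + 7)[1] < -1 ∧ store(tab, t + 2, 2*m + 7)[m + 2] ≠ 3*store(tab, t + 2, 2*m + 7)[m] - 2)) → (((store(tab, t + 2, 2*m + 7)[3] + 2*t ≤ -12 ∨ 3*m > -8) → 3*m > -8) ∧ ((¬(store(tab, t + 2, 2*m + 7)[3] + 2*t ≤ -12 ∨ 3*m > -8)) → 3*m > -8)))


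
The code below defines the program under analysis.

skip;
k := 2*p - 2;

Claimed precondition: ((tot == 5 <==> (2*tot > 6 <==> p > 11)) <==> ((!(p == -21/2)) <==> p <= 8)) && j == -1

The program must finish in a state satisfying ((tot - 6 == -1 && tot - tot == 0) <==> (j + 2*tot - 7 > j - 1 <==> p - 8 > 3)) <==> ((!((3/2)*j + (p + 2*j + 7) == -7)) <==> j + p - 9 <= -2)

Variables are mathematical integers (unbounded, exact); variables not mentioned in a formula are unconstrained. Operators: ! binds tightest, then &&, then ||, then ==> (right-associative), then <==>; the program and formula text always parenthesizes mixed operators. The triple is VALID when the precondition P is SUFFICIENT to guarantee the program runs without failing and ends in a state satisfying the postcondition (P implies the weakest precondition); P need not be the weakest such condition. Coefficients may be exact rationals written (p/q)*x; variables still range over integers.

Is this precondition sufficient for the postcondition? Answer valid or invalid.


Working backward. After the program, the postcondition ((tot - 6 == -1 && tot - tot == 0) <==> (j + 2*tot - 7 > j - 1 <==> p - 8 > 3)) <==> ((!((3/2)*j + (p + 2*j + 7) == -7)) <==> j + p - 9 <= -2) must hold; in canonical form it is (tot == 5 <==> (2*tot > 6 <==> p > 11)) <==> ((!((7/2)*j + p == -14)) <==> j + p <= 7).
Before k := 2*p - 2: (tot == 5 <==> (2*tot > 6 <==> p > 11)) <==> ((!((7/2)*j + p == -14)) <==> j + p <= 7)
Before skip: (tot == 5 <==> (2*tot > 6 <==> p > 11)) <==> ((!((7/2)*j + p == -14)) <==> j + p <= 7)
The weakest precondition is (tot == 5 <==> (2*tot > 6 <==> p > 11)) <==> ((!((7/2)*j + p == -14)) <==> j + p <= 7).
Check whether ((tot == 5 <==> (2*tot > 6 <==> p > 11)) <==> ((!(p == -21/2)) <==> p <= 8)) && j == -1 implies it.
Every state satisfying the precondition satisfies the weakest precondition: the implication holds.
Answer: valid


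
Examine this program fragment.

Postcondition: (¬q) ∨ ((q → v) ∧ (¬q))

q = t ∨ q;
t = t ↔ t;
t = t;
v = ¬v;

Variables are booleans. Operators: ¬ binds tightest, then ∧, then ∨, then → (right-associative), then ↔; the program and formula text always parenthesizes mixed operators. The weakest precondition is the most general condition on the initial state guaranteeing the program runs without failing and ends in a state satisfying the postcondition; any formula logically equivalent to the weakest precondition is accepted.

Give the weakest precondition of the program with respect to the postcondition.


Working backward. After the program, (¬q) ∨ ((q → v) ∧ (¬q)) must hold.
Before v := ¬v: (¬q) ∨ ((q → (¬v)) ∧ (¬q))
Before t := t: (¬q) ∨ ((q → (¬v)) ∧ (¬q))
Before t := t ↔ t: (¬q) ∨ ((q → (¬v)) ∧ (¬q))
Before q := t ∨ q: (¬(t ∨ q)) ∨ (((t ∨ q) → (¬v)) ∧ (¬(t ∨ q)))
Answer: WP = (¬(t ∨ q)) ∨ (((t ∨ q) → (¬v)) ∧ (¬(t ∨ q)))


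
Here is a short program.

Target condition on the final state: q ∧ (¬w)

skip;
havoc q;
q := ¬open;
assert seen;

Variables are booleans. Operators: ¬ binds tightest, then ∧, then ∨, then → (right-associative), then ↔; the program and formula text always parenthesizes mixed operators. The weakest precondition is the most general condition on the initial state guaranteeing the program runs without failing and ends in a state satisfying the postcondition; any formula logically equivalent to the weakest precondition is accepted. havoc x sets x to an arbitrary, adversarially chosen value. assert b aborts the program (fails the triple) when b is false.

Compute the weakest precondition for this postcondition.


Working backward. After the program, q ∧ (¬w) must hold.
Before assert seen: seen ∧ q ∧ (¬w)
Before q := ¬open: seen ∧ (¬open) ∧ (¬w)
Before havoc q: seen ∧ (¬open) ∧ (¬w)
Before skip: seen ∧ (¬open) ∧ (¬w)
Answer: WP = seen ∧ (¬open) ∧ (¬w)


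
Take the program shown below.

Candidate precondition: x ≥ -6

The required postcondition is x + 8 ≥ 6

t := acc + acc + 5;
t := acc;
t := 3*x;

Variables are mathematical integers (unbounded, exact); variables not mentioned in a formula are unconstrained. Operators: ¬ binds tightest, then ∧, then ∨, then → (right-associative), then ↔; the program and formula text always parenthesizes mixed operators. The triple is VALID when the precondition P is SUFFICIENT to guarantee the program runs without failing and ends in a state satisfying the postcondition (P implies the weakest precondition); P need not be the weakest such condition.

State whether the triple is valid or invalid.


Working backward. After the program, the postcondition x + 8 ≥ 6 must hold; in canonical form it is x ≥ -2.
Before t := 3*x: x ≥ -2
Before t := acc: x ≥ -2
Before t := acc + acc + 5: x ≥ -2
The weakest precondition is x ≥ -2.
Check whether x ≥ -6 implies it.
Countermodel: at the initial state x = -6, the precondition holds but the weakest precondition fails.
Answer: invalid


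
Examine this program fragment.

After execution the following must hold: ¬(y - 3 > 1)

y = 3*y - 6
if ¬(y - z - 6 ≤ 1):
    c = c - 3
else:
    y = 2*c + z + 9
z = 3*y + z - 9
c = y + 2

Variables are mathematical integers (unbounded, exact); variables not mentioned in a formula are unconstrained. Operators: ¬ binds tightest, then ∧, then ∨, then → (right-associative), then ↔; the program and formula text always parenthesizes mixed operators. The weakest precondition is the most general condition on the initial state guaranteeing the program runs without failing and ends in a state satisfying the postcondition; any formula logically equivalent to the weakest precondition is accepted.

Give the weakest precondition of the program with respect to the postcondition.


Working backward. After the program, the postcondition ¬(y - 3 > 1) must hold; in canonical form it is ¬(y > 4).
Before c := y + 2: ¬(y > 4)
Before z := 3*y + z - 9: ¬(y > 4)
Then branch requires ¬(y > 4); else branch requires ¬(2*c + z > -5).
Before the if: ((¬(y ≤ z + 7)) → (¬(y > 4))) ∧ (y ≤ z + 7 → (¬(2*c + z > -5)))
Before y := 3*y - 6: ((¬(3*y ≤ z + 13)) → (¬(3*y > 10))) ∧ (3*y ≤ z + 13 → (¬(2*c + z > -5)))
Answer: WP = ((¬(3*y ≤ z + 13)) → (¬(3*y > 10))) ∧ (3*y ≤ z + 13 → (¬(2*c + z > -5)))


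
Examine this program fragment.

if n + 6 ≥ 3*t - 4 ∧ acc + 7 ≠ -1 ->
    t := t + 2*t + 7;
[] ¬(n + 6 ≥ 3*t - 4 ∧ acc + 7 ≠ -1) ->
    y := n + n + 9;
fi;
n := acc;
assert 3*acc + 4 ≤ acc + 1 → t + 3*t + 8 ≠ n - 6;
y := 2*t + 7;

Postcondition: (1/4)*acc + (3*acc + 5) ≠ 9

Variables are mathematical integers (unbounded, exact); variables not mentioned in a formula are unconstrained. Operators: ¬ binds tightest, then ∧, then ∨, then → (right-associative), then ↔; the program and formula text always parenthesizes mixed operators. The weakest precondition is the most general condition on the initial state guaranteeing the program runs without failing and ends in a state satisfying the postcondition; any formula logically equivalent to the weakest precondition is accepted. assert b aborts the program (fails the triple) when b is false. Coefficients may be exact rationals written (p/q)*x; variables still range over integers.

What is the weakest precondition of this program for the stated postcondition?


Working backward. After the program, the postcondition (1/4)*acc + (3*acc + 5) ≠ 9 must hold; in canonical form it is (13/4)*acc ≠ 4.
Before y := 2*t + 7: (13/4)*acc ≠ 4
Before assert 3*acc + 4 ≤ acc + 1 → t + 3*t + 8 ≠ n - 6: (2*acc ≤ -3 → 4*t ≠ n - 14) ∧ (13/4)*acc ≠ 4
Before n := acc: (2*acc ≤ -3 → 4*t ≠ acc - 14) ∧ (13/4)*acc ≠ 4
Then branch requires (2*acc ≤ -3 → 12*t ≠ acc - 42) ∧ (13/4)*acc ≠ 4; else branch requires (2*acc ≤ -3 → 4*t ≠ acc - 14) ∧ (13/4)*acc ≠ 4.
Before the if: ((n ≥ 3*t - 10 ∧ acc ≠ -8) → ((2*acc ≤ -3 → 12*t ≠ acc - 42) ∧ (13/4)*acc ≠ 4)) ∧ ((¬(n ≥ 3*t - 10 ∧ acc ≠ -8)) → ((2*acc ≤ -3 → 4*t ≠ acc - 14) ∧ (13/4)*acc ≠ 4))
Answer: WP = ((n ≥ 3*t - 10 ∧ acc ≠ -8) → ((2*acc ≤ -3 → 12*t ≠ acc - 42) ∧ (13/4)*acc ≠ 4)) ∧ ((¬(n ≥ 3*t - 10 ∧ acc ≠ -8)) → ((2*acc ≤ -3 → 4*t ≠ acc - 14) ∧ (13/4)*acc ≠ 4))


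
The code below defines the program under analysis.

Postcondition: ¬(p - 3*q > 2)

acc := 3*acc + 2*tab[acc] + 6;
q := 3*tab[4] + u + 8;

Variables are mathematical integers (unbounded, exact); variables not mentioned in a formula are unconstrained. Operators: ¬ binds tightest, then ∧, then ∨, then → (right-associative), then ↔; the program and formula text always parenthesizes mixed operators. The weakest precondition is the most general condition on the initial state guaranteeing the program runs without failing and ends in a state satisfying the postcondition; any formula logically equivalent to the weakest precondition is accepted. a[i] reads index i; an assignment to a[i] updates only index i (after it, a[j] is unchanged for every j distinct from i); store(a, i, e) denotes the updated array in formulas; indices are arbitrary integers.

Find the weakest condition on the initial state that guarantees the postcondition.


Working backward. After the program, the postcondition ¬(p - 3*q > 2) must hold; in canonical form it is ¬(p > 3*q + 2).
Before q := 3*tab[4] + u + 8: ¬(p > 9*tab[4] + 3*u + 26)
Before acc := 3*acc + 2*tab[acc] + 6: ¬(p > 9*tab[4] + 3*u + 26)
Answer: WP = ¬(p > 9*tab[4] + 3*u + 26)


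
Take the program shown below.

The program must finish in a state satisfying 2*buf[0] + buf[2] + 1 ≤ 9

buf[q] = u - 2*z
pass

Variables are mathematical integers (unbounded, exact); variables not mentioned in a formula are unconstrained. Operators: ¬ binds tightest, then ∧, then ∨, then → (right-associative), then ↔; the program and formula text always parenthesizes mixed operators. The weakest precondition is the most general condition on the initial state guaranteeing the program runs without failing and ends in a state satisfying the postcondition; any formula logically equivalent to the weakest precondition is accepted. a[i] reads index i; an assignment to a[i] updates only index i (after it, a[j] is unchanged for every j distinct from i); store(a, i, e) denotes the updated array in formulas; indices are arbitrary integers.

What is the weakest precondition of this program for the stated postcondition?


Working backward. After the program, the postcondition 2*buf[0] + buf[2] + 1 ≤ 9 must hold; in canonical form it is 2*buf[0] + buf[2] ≤ 8.
Before skip: 2*buf[0] + buf[2] ≤ 8
Before buf[q] := u - 2*z: 2*store(buf, q, u - 2*z)[0] + store(buf, q, u - 2*z)[2] ≤ 8
Answer: WP = 2*store(buf, q, u - 2*z)[0] + store(buf, q, u - 2*z)[2] ≤ 8
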